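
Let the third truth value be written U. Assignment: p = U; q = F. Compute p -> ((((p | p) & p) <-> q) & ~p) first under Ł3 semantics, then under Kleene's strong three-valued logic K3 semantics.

In Ł3: p | p = U | U = U
(p | p) & p = U & U = U
((p | p) & p) <-> q = U <-> F = U
~p = ~U = U
(((p | p) & p) <-> q) & ~p = U & U = U
p -> ((((p | p) & p) <-> q) & ~p) = U -> U = T
In Kleene's strong three-valued logic K3: p | p = U | U = U
(p | p) & p = U & U = U
((p | p) & p) <-> q = U <-> F = U
~p = ~U = U
(((p | p) & p) <-> q) & ~p = U & U = U
p -> ((((p | p) & p) <-> q) & ~p) = U -> U = U
They differ because Ł3 and Kleene's strong three-valued logic K3 treat U differently under implication.

T; U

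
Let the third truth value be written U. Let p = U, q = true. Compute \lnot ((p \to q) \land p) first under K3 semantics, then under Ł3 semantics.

In K3: p \to q = U \to true = true  [\lnot U \lor true]
(p \to q) \land p = true \land U = U
\lnot ((p \to q) \land p) = \lnot U = U
In Ł3: p \to q = U \to true = true  [min(1, 1−½+1)]
(p \to q) \land p = true \land U = U
\lnot ((p \to q) \land p) = \lnot U = U

U; U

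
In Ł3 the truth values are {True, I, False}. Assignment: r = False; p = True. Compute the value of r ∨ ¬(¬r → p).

False

¬r = ¬False = True
¬r → p = True → True = True
¬(¬r → p) = ¬True = False
r ∨ ¬(¬r → p) = False ∨ False = False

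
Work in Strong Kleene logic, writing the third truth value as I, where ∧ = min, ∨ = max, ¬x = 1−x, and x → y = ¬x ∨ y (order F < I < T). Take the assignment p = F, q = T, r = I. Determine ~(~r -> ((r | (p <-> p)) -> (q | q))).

F

~r = ~I = I
p <-> p = F <-> F = T
r | (p <-> p) = I | T = T
q | q = T | T = T
(r | (p <-> p)) -> (q | q) = T -> T = T
~r -> ((r | (p <-> p)) -> (q | q)) = I -> T = T  [~I | T]
~(~r -> ((r | (p <-> p)) -> (q | q))) = ~T = F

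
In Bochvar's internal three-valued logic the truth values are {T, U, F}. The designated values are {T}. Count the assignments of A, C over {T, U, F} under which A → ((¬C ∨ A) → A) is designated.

4

Designated under: (A=T, C=T); (A=T, C=F); (A=F, C=T); (A=F, C=F).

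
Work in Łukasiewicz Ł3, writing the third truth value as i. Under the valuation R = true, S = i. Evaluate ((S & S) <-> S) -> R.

true

S & S = i & i = i
(S & S) <-> S = i <-> i = true
((S & S) <-> S) -> R = true -> true = true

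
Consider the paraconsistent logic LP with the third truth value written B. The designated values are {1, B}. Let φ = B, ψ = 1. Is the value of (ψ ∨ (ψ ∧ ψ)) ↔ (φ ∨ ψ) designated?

ψ ∧ ψ = 1 ∧ 1 = 1
ψ ∨ (ψ ∧ ψ) = 1 ∨ 1 = 1
φ ∨ ψ = B ∨ 1 = 1
(ψ ∨ (ψ ∧ ψ)) ↔ (φ ∨ ψ) = 1 ↔ 1 = 1
1 ∈ {1, B}.

Yes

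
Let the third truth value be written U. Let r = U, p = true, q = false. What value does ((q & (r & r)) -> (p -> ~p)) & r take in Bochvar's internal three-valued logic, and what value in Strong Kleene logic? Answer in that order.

In Bochvar's internal three-valued logic: r & r = U & U = U
q & (r & r) = false & U = U
~p = ~true = false
p -> ~p = true -> false = false
(q & (r & r)) -> (p -> ~p) = U -> false = U  [any arg is the third value ⇒ result is the third value]
((q & (r & r)) -> (p -> ~p)) & r = U & U = U
In Strong Kleene logic: r & r = U & U = U
q & (r & r) = false & U = false
~p = ~true = false
p -> ~p = true -> false = false
(q & (r & r)) -> (p -> ~p) = false -> false = true
((q & (r & r)) -> (p -> ~p)) & r = true & U = U

U; U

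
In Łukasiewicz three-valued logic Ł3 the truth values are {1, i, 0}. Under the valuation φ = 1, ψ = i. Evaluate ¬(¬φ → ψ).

0

¬φ = ¬1 = 0
¬φ → ψ = 0 → i = 1  [min(1, 1−0+½)]
¬(¬φ → ψ) = ¬1 = 0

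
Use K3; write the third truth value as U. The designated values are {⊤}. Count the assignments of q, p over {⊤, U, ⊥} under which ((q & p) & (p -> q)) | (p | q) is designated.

5

Of the 9 assignments, 5 give a value in {⊤}.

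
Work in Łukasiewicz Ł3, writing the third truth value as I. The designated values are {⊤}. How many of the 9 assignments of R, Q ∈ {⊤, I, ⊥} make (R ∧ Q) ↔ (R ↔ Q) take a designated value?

Of the 9 assignments, 5 give a value in {⊤}.

5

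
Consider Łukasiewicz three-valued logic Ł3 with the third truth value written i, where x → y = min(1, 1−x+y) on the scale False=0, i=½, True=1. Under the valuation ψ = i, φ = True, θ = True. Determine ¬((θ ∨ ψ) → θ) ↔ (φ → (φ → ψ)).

i

θ ∨ ψ = True ∨ i = True
(θ ∨ ψ) → θ = True → True = True
¬((θ ∨ ψ) → θ) = ¬True = False
φ → ψ = True → i = i
φ → (φ → ψ) = True → i = i
¬((θ ∨ ψ) → θ) ↔ (φ → (φ → ψ)) = False ↔ i = i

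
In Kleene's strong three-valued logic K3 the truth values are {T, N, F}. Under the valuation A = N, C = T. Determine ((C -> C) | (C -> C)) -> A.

N

C -> C = T -> T = T
C -> C = T -> T = T
(C -> C) | (C -> C) = T | T = T
((C -> C) | (C -> C)) -> A = T -> N = N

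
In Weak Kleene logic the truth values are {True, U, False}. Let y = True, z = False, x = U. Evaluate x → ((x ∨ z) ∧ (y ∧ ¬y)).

x ∨ z = U ∨ False = U
¬y = ¬True = False
y ∧ ¬y = True ∧ False = False
(x ∨ z) ∧ (y ∧ ¬y) = U ∧ False = U
x → ((x ∨ z) ∧ (y ∧ ¬y)) = U → U = U  [any arg is the third value ⇒ result is the third value]

U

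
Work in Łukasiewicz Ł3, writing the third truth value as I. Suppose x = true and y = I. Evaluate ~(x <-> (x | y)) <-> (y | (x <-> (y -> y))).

false

x | y = true | I = true
x <-> (x | y) = true <-> true = true
~(x <-> (x | y)) = ~true = false
y -> y = I -> I = true
x <-> (y -> y) = true <-> true = true
y | (x <-> (y -> y)) = I | true = true
~(x <-> (x | y)) <-> (y | (x <-> (y -> y))) = false <-> true = false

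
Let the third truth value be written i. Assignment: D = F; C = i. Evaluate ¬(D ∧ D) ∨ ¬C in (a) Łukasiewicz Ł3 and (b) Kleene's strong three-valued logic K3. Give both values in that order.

In Łukasiewicz Ł3: D ∧ D = F ∧ F = F
¬(D ∧ D) = ¬F = T
¬C = ¬i = i
¬(D ∧ D) ∨ ¬C = T ∨ i = T
In Kleene's strong three-valued logic K3: D ∧ D = F ∧ F = F
¬(D ∧ D) = ¬F = T
¬C = ¬i = i
¬(D ∧ D) ∨ ¬C = T ∨ i = T

T; T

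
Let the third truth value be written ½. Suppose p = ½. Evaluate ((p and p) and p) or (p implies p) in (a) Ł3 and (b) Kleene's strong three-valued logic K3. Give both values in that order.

⊤; ½

In Ł3: p and p = ½ and ½ = ½
(p and p) and p = ½ and ½ = ½
p implies p = ½ implies ½ = ⊤  [min(1, 1−½+½)]
((p and p) and p) or (p implies p) = ½ or ⊤ = ⊤
In Kleene's strong three-valued logic K3: p and p = ½ and ½ = ½
(p and p) and p = ½ and ½ = ½
p implies p = ½ implies ½ = ½
((p and p) and p) or (p implies p) = ½ or ½ = ½
They differ because Ł3 and Kleene's strong three-valued logic K3 treat ½ differently under implication.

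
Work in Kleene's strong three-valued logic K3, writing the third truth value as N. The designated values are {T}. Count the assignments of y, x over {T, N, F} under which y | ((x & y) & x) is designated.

Designated under: (y=T, x=T); (y=T, x=N); (y=T, x=F).

3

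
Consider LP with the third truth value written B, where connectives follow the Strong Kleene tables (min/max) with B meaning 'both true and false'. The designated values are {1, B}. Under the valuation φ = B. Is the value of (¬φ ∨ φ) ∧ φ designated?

Yes

¬φ = ¬B = B
¬φ ∨ φ = B ∨ B = B
(¬φ ∨ φ) ∧ φ = B ∧ B = B
B ∈ {1, B}.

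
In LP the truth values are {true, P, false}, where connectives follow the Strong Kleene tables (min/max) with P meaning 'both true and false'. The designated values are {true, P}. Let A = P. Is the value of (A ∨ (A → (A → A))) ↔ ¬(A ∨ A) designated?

Yes

A → A = P → P = P  [¬P ∨ P]
A → (A → A) = P → P = P
A ∨ (A → (A → A)) = P ∨ P = P
A ∨ A = P ∨ P = P
¬(A ∨ A) = ¬P = P
(A ∨ (A → (A → A))) ↔ ¬(A ∨ A) = P ↔ P = P
P ∈ {true, P}.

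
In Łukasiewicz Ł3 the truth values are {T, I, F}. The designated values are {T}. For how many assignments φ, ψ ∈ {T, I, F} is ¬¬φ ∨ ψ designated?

5

Of the 9 assignments, 5 give a value in {T}.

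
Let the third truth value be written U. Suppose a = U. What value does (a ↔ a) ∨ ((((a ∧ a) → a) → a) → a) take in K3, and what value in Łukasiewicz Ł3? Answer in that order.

In K3: a ↔ a = U ↔ U = U
a ∧ a = U ∧ U = U
(a ∧ a) → a = U → U = U  [¬U ∨ U]
((a ∧ a) → a) → a = U → U = U
(((a ∧ a) → a) → a) → a = U → U = U
(a ↔ a) ∨ ((((a ∧ a) → a) → a) → a) = U ∨ U = U
In Łukasiewicz Ł3: a ↔ a = U ↔ U = 1
a ∧ a = U ∧ U = U
(a ∧ a) → a = U → U = 1
((a ∧ a) → a) → a = 1 → U = U
(((a ∧ a) → a) → a) → a = U → U = 1
(a ↔ a) ∨ ((((a ∧ a) → a) → a) → a) = 1 ∨ 1 = 1
They differ because K3 and Łukasiewicz Ł3 treat U differently under implication.

U; 1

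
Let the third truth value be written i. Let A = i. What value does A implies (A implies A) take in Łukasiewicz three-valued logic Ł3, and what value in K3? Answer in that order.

In Łukasiewicz three-valued logic Ł3: A implies A = i implies i = T
A implies (A implies A) = i implies T = T
In K3: A implies A = i implies i = i  [not i or i]
A implies (A implies A) = i implies i = i
They differ because Łukasiewicz three-valued logic Ł3 and K3 treat i differently under implication.

T; i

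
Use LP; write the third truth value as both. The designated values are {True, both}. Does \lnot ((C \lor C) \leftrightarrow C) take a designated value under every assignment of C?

Countermodel: C=True gives False, which is not designated.

No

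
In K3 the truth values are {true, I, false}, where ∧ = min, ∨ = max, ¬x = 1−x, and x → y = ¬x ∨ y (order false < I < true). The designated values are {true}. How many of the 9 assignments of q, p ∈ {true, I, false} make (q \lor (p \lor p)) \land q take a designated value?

3

Designated under: (q=true, p=true); (q=true, p=I); (q=true, p=false).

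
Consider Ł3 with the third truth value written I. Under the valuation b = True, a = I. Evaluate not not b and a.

I

not b = not True = False
not not b = not False = True
not not b and a = True and I = I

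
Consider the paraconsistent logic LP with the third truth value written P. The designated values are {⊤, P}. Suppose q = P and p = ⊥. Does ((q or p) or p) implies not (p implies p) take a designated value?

q or p = P or ⊥ = P
(q or p) or p = P or ⊥ = P
p implies p = ⊥ implies ⊥ = ⊤
not (p implies p) = not ⊤ = ⊥
((q or p) or p) implies not (p implies p) = P implies ⊥ = P
P ∈ {⊤, P}.

Yes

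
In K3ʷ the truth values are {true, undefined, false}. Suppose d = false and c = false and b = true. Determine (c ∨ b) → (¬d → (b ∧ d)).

false

c ∨ b = false ∨ true = true
¬d = ¬false = true
b ∧ d = true ∧ false = false
¬d → (b ∧ d) = true → false = false
(c ∨ b) → (¬d → (b ∧ d)) = true → false = false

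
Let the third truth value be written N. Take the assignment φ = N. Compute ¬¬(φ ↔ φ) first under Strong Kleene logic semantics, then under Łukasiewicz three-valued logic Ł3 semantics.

N; ⊤

In Strong Kleene logic: φ ↔ φ = N ↔ N = N
¬(φ ↔ φ) = ¬N = N
¬¬(φ ↔ φ) = ¬N = N
In Łukasiewicz three-valued logic Ł3: φ ↔ φ = N ↔ N = ⊤  [1 − |½−½|]
¬(φ ↔ φ) = ¬⊤ = ⊥
¬¬(φ ↔ φ) = ¬⊥ = ⊤
They differ because Strong Kleene logic and Łukasiewicz three-valued logic Ł3 treat N differently under implication.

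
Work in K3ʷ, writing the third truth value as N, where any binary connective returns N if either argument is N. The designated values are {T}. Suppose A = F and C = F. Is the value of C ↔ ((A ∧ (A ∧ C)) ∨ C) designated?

Yes

A ∧ C = F ∧ F = F
A ∧ (A ∧ C) = F ∧ F = F
(A ∧ (A ∧ C)) ∨ C = F ∨ F = F
C ↔ ((A ∧ (A ∧ C)) ∨ C) = F ↔ F = T
T ∈ {T}.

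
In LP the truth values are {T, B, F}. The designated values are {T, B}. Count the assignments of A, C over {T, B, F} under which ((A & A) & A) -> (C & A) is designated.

8

Of the 9 assignments, 8 give a value in {T, B}.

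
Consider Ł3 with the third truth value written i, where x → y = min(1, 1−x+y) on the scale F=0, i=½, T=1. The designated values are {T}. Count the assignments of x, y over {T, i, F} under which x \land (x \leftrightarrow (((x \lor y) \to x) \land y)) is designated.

1

Designated under: (x=T, y=T).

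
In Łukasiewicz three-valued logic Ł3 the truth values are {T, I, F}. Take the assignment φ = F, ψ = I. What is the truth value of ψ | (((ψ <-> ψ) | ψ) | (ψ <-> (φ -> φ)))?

ψ <-> ψ = I <-> I = T  [1 − |½−½|]
(ψ <-> ψ) | ψ = T | I = T
φ -> φ = F -> F = T
ψ <-> (φ -> φ) = I <-> T = I
((ψ <-> ψ) | ψ) | (ψ <-> (φ -> φ)) = T | I = T
ψ | (((ψ <-> ψ) | ψ) | (ψ <-> (φ -> φ))) = I | T = T

T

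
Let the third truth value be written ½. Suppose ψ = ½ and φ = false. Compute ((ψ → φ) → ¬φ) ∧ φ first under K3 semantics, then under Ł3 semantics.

In K3: ψ → φ = ½ → false = ½
¬φ = ¬false = true
(ψ → φ) → ¬φ = ½ → true = true
((ψ → φ) → ¬φ) ∧ φ = true ∧ false = false
In Ł3: ψ → φ = ½ → false = ½  [min(1, 1−½+0)]
¬φ = ¬false = true
(ψ → φ) → ¬φ = ½ → true = true
((ψ → φ) → ¬φ) ∧ φ = true ∧ false = false

false; false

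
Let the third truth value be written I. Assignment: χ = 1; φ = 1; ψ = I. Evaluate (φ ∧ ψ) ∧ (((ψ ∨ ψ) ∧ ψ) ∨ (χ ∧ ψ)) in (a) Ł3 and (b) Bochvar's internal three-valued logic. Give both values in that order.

In Ł3: φ ∧ ψ = 1 ∧ I = I
ψ ∨ ψ = I ∨ I = I
(ψ ∨ ψ) ∧ ψ = I ∧ I = I
χ ∧ ψ = 1 ∧ I = I
((ψ ∨ ψ) ∧ ψ) ∨ (χ ∧ ψ) = I ∨ I = I
(φ ∧ ψ) ∧ (((ψ ∨ ψ) ∧ ψ) ∨ (χ ∧ ψ)) = I ∧ I = I
In Bochvar's internal three-valued logic: φ ∧ ψ = 1 ∧ I = I
ψ ∨ ψ = I ∨ I = I
(ψ ∨ ψ) ∧ ψ = I ∧ I = I
χ ∧ ψ = 1 ∧ I = I
((ψ ∨ ψ) ∧ ψ) ∨ (χ ∧ ψ) = I ∨ I = I
(φ ∧ ψ) ∧ (((ψ ∨ ψ) ∧ ψ) ∨ (χ ∧ ψ)) = I ∧ I = I

I; I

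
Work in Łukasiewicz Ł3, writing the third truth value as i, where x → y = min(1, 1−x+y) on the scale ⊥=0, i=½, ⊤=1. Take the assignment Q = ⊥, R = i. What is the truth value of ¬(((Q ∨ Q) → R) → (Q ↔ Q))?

⊥

Q ∨ Q = ⊥ ∨ ⊥ = ⊥
(Q ∨ Q) → R = ⊥ → i = ⊤  [min(1, 1−0+½)]
Q ↔ Q = ⊥ ↔ ⊥ = ⊤
((Q ∨ Q) → R) → (Q ↔ Q) = ⊤ → ⊤ = ⊤
¬(((Q ∨ Q) → R) → (Q ↔ Q)) = ¬⊤ = ⊥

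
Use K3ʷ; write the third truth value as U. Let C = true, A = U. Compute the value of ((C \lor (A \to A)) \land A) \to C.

U

A \to A = U \to U = U
C \lor (A \to A) = true \lor U = U
(C \lor (A \to A)) \land A = U \land U = U
((C \lor (A \to A)) \land A) \to C = U \to true = U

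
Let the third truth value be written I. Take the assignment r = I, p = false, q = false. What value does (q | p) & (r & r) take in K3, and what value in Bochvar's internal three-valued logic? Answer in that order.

false; I

In K3: q | p = false | false = false
r & r = I & I = I
(q | p) & (r & r) = false & I = false
In Bochvar's internal three-valued logic: q | p = false | false = false
r & r = I & I = I
(q | p) & (r & r) = false & I = I
They differ because K3 and Bochvar's internal three-valued logic treat I differently under the binary connectives.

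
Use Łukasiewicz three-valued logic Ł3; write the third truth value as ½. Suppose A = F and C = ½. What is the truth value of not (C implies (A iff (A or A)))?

A or A = F or F = F
A iff (A or A) = F iff F = T
C implies (A iff (A or A)) = ½ implies T = T
not (C implies (A iff (A or A))) = not T = F

F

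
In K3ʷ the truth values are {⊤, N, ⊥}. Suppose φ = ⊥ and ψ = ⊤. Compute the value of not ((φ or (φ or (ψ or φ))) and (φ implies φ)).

ψ or φ = ⊤ or ⊥ = ⊤
φ or (ψ or φ) = ⊥ or ⊤ = ⊤
φ or (φ or (ψ or φ)) = ⊥ or ⊤ = ⊤
φ implies φ = ⊥ implies ⊥ = ⊤
(φ or (φ or (ψ or φ))) and (φ implies φ) = ⊤ and ⊤ = ⊤
not ((φ or (φ or (ψ or φ))) and (φ implies φ)) = not ⊤ = ⊥

⊥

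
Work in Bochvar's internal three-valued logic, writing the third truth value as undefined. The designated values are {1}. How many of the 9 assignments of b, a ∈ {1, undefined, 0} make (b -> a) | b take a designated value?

4

Designated under: (b=1, a=1); (b=1, a=0); (b=0, a=1); (b=0, a=0).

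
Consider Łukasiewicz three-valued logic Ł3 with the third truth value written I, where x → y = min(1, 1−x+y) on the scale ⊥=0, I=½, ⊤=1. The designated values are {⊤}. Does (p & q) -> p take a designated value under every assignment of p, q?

Every assignment of p, q over {⊤, I, ⊥} gives a value in {⊤}.
In particular, with p=I, q=I: (p & q) -> p = ⊤.

Yes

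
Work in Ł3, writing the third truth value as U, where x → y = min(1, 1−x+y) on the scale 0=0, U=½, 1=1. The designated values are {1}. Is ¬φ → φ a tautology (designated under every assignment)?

Countermodel: φ=0 gives 0, which is not designated.

No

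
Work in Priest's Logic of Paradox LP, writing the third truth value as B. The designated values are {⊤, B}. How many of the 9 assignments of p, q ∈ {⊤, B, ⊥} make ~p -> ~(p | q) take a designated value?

Of the 9 assignments, 8 give a value in {⊤, B}.

8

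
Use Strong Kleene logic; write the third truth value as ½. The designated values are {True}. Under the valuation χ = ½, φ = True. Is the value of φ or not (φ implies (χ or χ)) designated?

χ or χ = ½ or ½ = ½
φ implies (χ or χ) = True implies ½ = ½  [not True or ½]
not (φ implies (χ or χ)) = not ½ = ½
φ or not (φ implies (χ or χ)) = True or ½ = True
True ∈ {True}.

Yes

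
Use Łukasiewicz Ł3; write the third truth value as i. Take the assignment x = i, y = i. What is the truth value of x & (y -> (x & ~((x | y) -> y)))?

i

x | y = i | i = i
(x | y) -> y = i -> i = T  [min(1, 1−½+½)]
~((x | y) -> y) = ~T = F
x & ~((x | y) -> y) = i & F = F
y -> (x & ~((x | y) -> y)) = i -> F = i
x & (y -> (x & ~((x | y) -> y))) = i & i = i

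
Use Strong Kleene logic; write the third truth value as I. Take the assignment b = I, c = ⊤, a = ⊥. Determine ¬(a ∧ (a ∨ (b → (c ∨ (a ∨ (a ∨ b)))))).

⊤

a ∨ b = ⊥ ∨ I = I
a ∨ (a ∨ b) = ⊥ ∨ I = I
c ∨ (a ∨ (a ∨ b)) = ⊤ ∨ I = ⊤
b → (c ∨ (a ∨ (a ∨ b))) = I → ⊤ = ⊤  [¬I ∨ ⊤]
a ∨ (b → (c ∨ (a ∨ (a ∨ b)))) = ⊥ ∨ ⊤ = ⊤
a ∧ (a ∨ (b → (c ∨ (a ∨ (a ∨ b))))) = ⊥ ∧ ⊤ = ⊥
¬(a ∧ (a ∨ (b → (c ∨ (a ∨ (a ∨ b)))))) = ¬⊥ = ⊤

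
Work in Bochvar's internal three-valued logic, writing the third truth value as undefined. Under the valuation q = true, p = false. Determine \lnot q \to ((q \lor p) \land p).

\lnot q = \lnot true = false
q \lor p = true \lor false = true
(q \lor p) \land p = true \land false = false
\lnot q \to ((q \lor p) \land p) = false \to false = true

true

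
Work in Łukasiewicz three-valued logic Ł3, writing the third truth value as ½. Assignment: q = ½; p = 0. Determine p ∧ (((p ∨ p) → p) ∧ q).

0

p ∨ p = 0 ∨ 0 = 0
(p ∨ p) → p = 0 → 0 = 1
((p ∨ p) → p) ∧ q = 1 ∧ ½ = ½
p ∧ (((p ∨ p) → p) ∧ q) = 0 ∧ ½ = 0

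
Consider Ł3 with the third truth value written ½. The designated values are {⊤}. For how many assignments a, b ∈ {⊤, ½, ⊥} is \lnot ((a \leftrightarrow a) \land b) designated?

Designated under: (a=⊤, b=⊥); (a=½, b=⊥); (a=⊥, b=⊥).

3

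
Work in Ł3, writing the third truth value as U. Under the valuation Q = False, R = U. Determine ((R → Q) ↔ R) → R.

U

R → Q = U → False = U  [min(1, 1−½+0)]
(R → Q) ↔ R = U ↔ U = True
((R → Q) ↔ R) → R = True → U = U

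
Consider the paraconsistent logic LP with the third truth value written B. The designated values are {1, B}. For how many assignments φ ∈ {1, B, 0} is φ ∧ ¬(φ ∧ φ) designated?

φ=1: 0 ·
φ=B: B ✓
φ=0: 0 ·

1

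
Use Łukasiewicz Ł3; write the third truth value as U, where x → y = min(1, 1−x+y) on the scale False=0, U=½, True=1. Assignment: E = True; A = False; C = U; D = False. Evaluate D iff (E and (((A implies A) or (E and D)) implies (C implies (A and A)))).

U

A implies A = False implies False = True
E and D = True and False = False
(A implies A) or (E and D) = True or False = True
A and A = False and False = False
C implies (A and A) = U implies False = U  [min(1, 1−½+0)]
((A implies A) or (E and D)) implies (C implies (A and A)) = True implies U = U
E and (((A implies A) or (E and D)) implies (C implies (A and A))) = True and U = U
D iff (E and (((A implies A) or (E and D)) implies (C implies (A and A)))) = False iff U = U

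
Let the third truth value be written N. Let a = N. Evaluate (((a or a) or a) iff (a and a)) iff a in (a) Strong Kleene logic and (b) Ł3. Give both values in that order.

In Strong Kleene logic: a or a = N or N = N
(a or a) or a = N or N = N
a and a = N and N = N
((a or a) or a) iff (a and a) = N iff N = N
(((a or a) or a) iff (a and a)) iff a = N iff N = N
In Ł3: a or a = N or N = N
(a or a) or a = N or N = N
a and a = N and N = N
((a or a) or a) iff (a and a) = N iff N = T  [1 − |½−½|]
(((a or a) or a) iff (a and a)) iff a = T iff N = N

N; N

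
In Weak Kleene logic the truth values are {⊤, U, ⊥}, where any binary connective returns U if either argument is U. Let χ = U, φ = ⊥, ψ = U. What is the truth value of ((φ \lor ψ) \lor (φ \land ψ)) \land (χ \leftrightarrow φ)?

U

φ \lor ψ = ⊥ \lor U = U
φ \land ψ = ⊥ \land U = U
(φ \lor ψ) \lor (φ \land ψ) = U \lor U = U
χ \leftrightarrow φ = U \leftrightarrow ⊥ = U
((φ \lor ψ) \lor (φ \land ψ)) \land (χ \leftrightarrow φ) = U \land U = U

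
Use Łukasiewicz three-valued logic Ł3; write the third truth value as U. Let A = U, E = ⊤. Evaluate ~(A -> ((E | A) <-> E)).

E | A = ⊤ | U = ⊤
(E | A) <-> E = ⊤ <-> ⊤ = ⊤
A -> ((E | A) <-> E) = U -> ⊤ = ⊤  [min(1, 1−½+1)]
~(A -> ((E | A) <-> E)) = ~⊤ = ⊥

⊥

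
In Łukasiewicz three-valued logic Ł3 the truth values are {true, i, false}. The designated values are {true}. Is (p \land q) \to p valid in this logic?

Yes

Every assignment of p, q over {true, i, false} gives a value in {true}.
In particular, with p=i, q=i: (p \land q) \to p = true.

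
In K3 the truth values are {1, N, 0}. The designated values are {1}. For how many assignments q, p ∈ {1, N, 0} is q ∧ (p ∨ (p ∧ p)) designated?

1

Designated under: (q=1, p=1).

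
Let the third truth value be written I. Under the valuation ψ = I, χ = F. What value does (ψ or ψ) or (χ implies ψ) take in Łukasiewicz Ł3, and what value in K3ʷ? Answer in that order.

In Łukasiewicz Ł3: ψ or ψ = I or I = I
χ implies ψ = F implies I = T
(ψ or ψ) or (χ implies ψ) = I or T = T
In K3ʷ: ψ or ψ = I or I = I
χ implies ψ = F implies I = I  [any arg is the third value ⇒ result is the third value]
(ψ or ψ) or (χ implies ψ) = I or I = I
They differ because Łukasiewicz Ł3 and K3ʷ treat I differently under the binary connectives.

T; I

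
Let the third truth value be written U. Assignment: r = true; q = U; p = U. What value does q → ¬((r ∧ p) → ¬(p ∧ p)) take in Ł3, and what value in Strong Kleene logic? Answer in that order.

In Ł3: r ∧ p = true ∧ U = U
p ∧ p = U ∧ U = U
¬(p ∧ p) = ¬U = U
(r ∧ p) → ¬(p ∧ p) = U → U = true  [min(1, 1−½+½)]
¬((r ∧ p) → ¬(p ∧ p)) = ¬true = false
q → ¬((r ∧ p) → ¬(p ∧ p)) = U → false = U
In Strong Kleene logic: r ∧ p = true ∧ U = U
p ∧ p = U ∧ U = U
¬(p ∧ p) = ¬U = U
(r ∧ p) → ¬(p ∧ p) = U → U = U
¬((r ∧ p) → ¬(p ∧ p)) = ¬U = U
q → ¬((r ∧ p) → ¬(p ∧ p)) = U → U = U

U; U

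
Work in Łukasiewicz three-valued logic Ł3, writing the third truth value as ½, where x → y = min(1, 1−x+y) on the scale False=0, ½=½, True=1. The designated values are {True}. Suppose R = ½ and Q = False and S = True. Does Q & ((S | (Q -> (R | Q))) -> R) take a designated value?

No

R | Q = ½ | False = ½
Q -> (R | Q) = False -> ½ = True  [min(1, 1−0+½)]
S | (Q -> (R | Q)) = True | True = True
(S | (Q -> (R | Q))) -> R = True -> ½ = ½
Q & ((S | (Q -> (R | Q))) -> R) = False & ½ = False
False ∉ {True}.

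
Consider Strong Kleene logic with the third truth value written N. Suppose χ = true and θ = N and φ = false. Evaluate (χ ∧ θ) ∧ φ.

χ ∧ θ = true ∧ N = N
(χ ∧ θ) ∧ φ = N ∧ false = false

false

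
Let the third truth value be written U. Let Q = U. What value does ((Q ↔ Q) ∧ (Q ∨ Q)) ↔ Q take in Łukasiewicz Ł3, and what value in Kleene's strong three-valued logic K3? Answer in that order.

1; U

In Łukasiewicz Ł3: Q ↔ Q = U ↔ U = 1  [1 − |½−½|]
Q ∨ Q = U ∨ U = U
(Q ↔ Q) ∧ (Q ∨ Q) = 1 ∧ U = U
((Q ↔ Q) ∧ (Q ∨ Q)) ↔ Q = U ↔ U = 1
In Kleene's strong three-valued logic K3: Q ↔ Q = U ↔ U = U
Q ∨ Q = U ∨ U = U
(Q ↔ Q) ∧ (Q ∨ Q) = U ∧ U = U
((Q ↔ Q) ∧ (Q ∨ Q)) ↔ Q = U ↔ U = U
They differ because Łukasiewicz Ł3 and Kleene's strong three-valued logic K3 treat U differently under implication.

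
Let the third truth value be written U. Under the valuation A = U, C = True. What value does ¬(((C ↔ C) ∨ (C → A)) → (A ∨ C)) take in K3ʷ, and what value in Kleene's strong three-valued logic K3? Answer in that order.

In K3ʷ: C ↔ C = True ↔ True = True
C → A = True → U = U  [any arg is the third value ⇒ result is the third value]
(C ↔ C) ∨ (C → A) = True ∨ U = U
A ∨ C = U ∨ True = U
((C ↔ C) ∨ (C → A)) → (A ∨ C) = U → U = U
¬(((C ↔ C) ∨ (C → A)) → (A ∨ C)) = ¬U = U
In Kleene's strong three-valued logic K3: C ↔ C = True ↔ True = True
C → A = True → U = U  [¬True ∨ U]
(C ↔ C) ∨ (C → A) = True ∨ U = True
A ∨ C = U ∨ True = True
((C ↔ C) ∨ (C → A)) → (A ∨ C) = True → True = True
¬(((C ↔ C) ∨ (C → A)) → (A ∨ C)) = ¬True = False
They differ because K3ʷ and Kleene's strong three-valued logic K3 treat U differently under the binary connectives.

U; False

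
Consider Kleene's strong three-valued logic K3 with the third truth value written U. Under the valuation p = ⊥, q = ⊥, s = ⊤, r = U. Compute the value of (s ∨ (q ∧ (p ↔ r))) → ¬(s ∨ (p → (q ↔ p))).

⊥

p ↔ r = ⊥ ↔ U = U
q ∧ (p ↔ r) = ⊥ ∧ U = ⊥
s ∨ (q ∧ (p ↔ r)) = ⊤ ∨ ⊥ = ⊤
q ↔ p = ⊥ ↔ ⊥ = ⊤
p → (q ↔ p) = ⊥ → ⊤ = ⊤
s ∨ (p → (q ↔ p)) = ⊤ ∨ ⊤ = ⊤
¬(s ∨ (p → (q ↔ p))) = ¬⊤ = ⊥
(s ∨ (q ∧ (p ↔ r))) → ¬(s ∨ (p → (q ↔ p))) = ⊤ → ⊥ = ⊥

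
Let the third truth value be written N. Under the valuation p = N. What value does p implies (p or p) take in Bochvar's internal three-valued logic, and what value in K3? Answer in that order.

In Bochvar's internal three-valued logic: p or p = N or N = N
p implies (p or p) = N implies N = N  [any arg is the third value ⇒ result is the third value]
In K3: p or p = N or N = N
p implies (p or p) = N implies N = N  [not N or N]

N; N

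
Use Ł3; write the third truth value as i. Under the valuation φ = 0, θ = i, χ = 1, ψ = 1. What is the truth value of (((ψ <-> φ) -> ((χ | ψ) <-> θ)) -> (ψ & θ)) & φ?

ψ <-> φ = 1 <-> 0 = 0
χ | ψ = 1 | 1 = 1
(χ | ψ) <-> θ = 1 <-> i = i  [1 − |1−½|]
(ψ <-> φ) -> ((χ | ψ) <-> θ) = 0 -> i = 1
ψ & θ = 1 & i = i
((ψ <-> φ) -> ((χ | ψ) <-> θ)) -> (ψ & θ) = 1 -> i = i
(((ψ <-> φ) -> ((χ | ψ) <-> θ)) -> (ψ & θ)) & φ = i & 0 = 0

0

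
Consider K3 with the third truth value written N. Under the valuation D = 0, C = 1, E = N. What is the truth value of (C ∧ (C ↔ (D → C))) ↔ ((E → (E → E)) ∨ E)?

D → C = 0 → 1 = 1
C ↔ (D → C) = 1 ↔ 1 = 1
C ∧ (C ↔ (D → C)) = 1 ∧ 1 = 1
E → E = N → N = N  [¬N ∨ N]
E → (E → E) = N → N = N
(E → (E → E)) ∨ E = N ∨ N = N
(C ∧ (C ↔ (D → C))) ↔ ((E → (E → E)) ∨ E) = 1 ↔ N = N

N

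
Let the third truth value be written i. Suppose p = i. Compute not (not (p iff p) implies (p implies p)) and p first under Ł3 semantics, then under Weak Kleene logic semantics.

F; i

In Ł3: p iff p = i iff i = T  [1 − |½−½|]
not (p iff p) = not T = F
p implies p = i implies i = T
not (p iff p) implies (p implies p) = F implies T = T
not (not (p iff p) implies (p implies p)) = not T = F
not (not (p iff p) implies (p implies p)) and p = F and i = F
In Weak Kleene logic: p iff p = i iff i = i
not (p iff p) = not i = i
p implies p = i implies i = i
not (p iff p) implies (p implies p) = i implies i = i
not (not (p iff p) implies (p implies p)) = not i = i
not (not (p iff p) implies (p implies p)) and p = i and i = i
They differ because Ł3 and Weak Kleene logic treat i differently under the binary connectives.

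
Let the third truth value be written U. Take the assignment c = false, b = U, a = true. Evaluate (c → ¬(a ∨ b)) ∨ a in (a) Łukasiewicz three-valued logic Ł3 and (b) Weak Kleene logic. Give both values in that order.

In Łukasiewicz three-valued logic Ł3: a ∨ b = true ∨ U = true
¬(a ∨ b) = ¬true = false
c → ¬(a ∨ b) = false → false = true
(c → ¬(a ∨ b)) ∨ a = true ∨ true = true
In Weak Kleene logic: a ∨ b = true ∨ U = U
¬(a ∨ b) = ¬U = U
c → ¬(a ∨ b) = false → U = U  [any arg is the third value ⇒ result is the third value]
(c → ¬(a ∨ b)) ∨ a = U ∨ true = U
They differ because Łukasiewicz three-valued logic Ł3 and Weak Kleene logic treat U differently under the binary connectives.

true; U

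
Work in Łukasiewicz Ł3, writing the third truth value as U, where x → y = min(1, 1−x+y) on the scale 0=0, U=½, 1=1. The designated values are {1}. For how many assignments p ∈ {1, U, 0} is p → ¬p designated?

p=1: 0 ·
p=U: 1 ✓
p=0: 1 ✓

2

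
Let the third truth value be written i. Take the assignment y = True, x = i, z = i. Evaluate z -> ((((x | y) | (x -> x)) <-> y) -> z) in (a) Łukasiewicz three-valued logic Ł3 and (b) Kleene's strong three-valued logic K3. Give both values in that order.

In Łukasiewicz three-valued logic Ł3: x | y = i | True = True
x -> x = i -> i = True  [min(1, 1−½+½)]
(x | y) | (x -> x) = True | True = True
((x | y) | (x -> x)) <-> y = True <-> True = True
(((x | y) | (x -> x)) <-> y) -> z = True -> i = i
z -> ((((x | y) | (x -> x)) <-> y) -> z) = i -> i = True
In Kleene's strong three-valued logic K3: x | y = i | True = True
x -> x = i -> i = i
(x | y) | (x -> x) = True | i = True
((x | y) | (x -> x)) <-> y = True <-> True = True
(((x | y) | (x -> x)) <-> y) -> z = True -> i = i
z -> ((((x | y) | (x -> x)) <-> y) -> z) = i -> i = i
They differ because Łukasiewicz three-valued logic Ł3 and Kleene's strong three-valued logic K3 treat i differently under implication.

True; i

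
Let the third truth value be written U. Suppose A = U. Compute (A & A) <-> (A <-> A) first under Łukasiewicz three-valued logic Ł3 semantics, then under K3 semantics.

In Łukasiewicz three-valued logic Ł3: A & A = U & U = U
A <-> A = U <-> U = True
(A & A) <-> (A <-> A) = U <-> True = U
In K3: A & A = U & U = U
A <-> A = U <-> U = U
(A & A) <-> (A <-> A) = U <-> U = U

U; U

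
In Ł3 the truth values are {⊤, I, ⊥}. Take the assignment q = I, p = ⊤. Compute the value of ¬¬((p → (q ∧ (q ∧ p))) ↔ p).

I

q ∧ p = I ∧ ⊤ = I
q ∧ (q ∧ p) = I ∧ I = I
p → (q ∧ (q ∧ p)) = ⊤ → I = I  [min(1, 1−1+½)]
(p → (q ∧ (q ∧ p))) ↔ p = I ↔ ⊤ = I
¬((p → (q ∧ (q ∧ p))) ↔ p) = ¬I = I
¬¬((p → (q ∧ (q ∧ p))) ↔ p) = ¬I = I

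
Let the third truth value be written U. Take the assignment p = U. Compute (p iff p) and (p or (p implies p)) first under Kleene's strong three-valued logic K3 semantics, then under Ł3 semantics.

U; True

In Kleene's strong three-valued logic K3: p iff p = U iff U = U
p implies p = U implies U = U
p or (p implies p) = U or U = U
(p iff p) and (p or (p implies p)) = U and U = U
In Ł3: p iff p = U iff U = True  [1 − |½−½|]
p implies p = U implies U = True
p or (p implies p) = U or True = True
(p iff p) and (p or (p implies p)) = True and True = True
They differ because Kleene's strong three-valued logic K3 and Ł3 treat U differently under implication.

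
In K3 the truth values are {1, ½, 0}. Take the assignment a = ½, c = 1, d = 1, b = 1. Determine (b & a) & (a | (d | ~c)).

b & a = 1 & ½ = ½
~c = ~1 = 0
d | ~c = 1 | 0 = 1
a | (d | ~c) = ½ | 1 = 1
(b & a) & (a | (d | ~c)) = ½ & 1 = ½

½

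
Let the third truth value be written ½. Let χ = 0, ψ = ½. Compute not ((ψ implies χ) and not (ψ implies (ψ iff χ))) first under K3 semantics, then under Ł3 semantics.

In K3: ψ implies χ = ½ implies 0 = ½  [not ½ or 0]
ψ iff χ = ½ iff 0 = ½
ψ implies (ψ iff χ) = ½ implies ½ = ½
not (ψ implies (ψ iff χ)) = not ½ = ½
(ψ implies χ) and not (ψ implies (ψ iff χ)) = ½ and ½ = ½
not ((ψ implies χ) and not (ψ implies (ψ iff χ))) = not ½ = ½
In Ł3: ψ implies χ = ½ implies 0 = ½  [min(1, 1−½+0)]
ψ iff χ = ½ iff 0 = ½
ψ implies (ψ iff χ) = ½ implies ½ = 1
not (ψ implies (ψ iff χ)) = not 1 = 0
(ψ implies χ) and not (ψ implies (ψ iff χ)) = ½ and 0 = 0
not ((ψ implies χ) and not (ψ implies (ψ iff χ))) = not 0 = 1
They differ because K3 and Ł3 treat ½ differently under implication.

½; 1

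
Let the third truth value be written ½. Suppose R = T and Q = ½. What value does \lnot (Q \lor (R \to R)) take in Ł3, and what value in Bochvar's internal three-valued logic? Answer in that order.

F; ½

In Ł3: R \to R = T \to T = T
Q \lor (R \to R) = ½ \lor T = T
\lnot (Q \lor (R \to R)) = \lnot T = F
In Bochvar's internal three-valued logic: R \to R = T \to T = T
Q \lor (R \to R) = ½ \lor T = ½
\lnot (Q \lor (R \to R)) = \lnot ½ = ½
They differ because Ł3 and Bochvar's internal three-valued logic treat ½ differently under the binary connectives.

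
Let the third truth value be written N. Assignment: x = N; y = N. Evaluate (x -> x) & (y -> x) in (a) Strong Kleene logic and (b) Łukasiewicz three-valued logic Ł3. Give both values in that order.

N; True

In Strong Kleene logic: x -> x = N -> N = N  [~N | N]
y -> x = N -> N = N
(x -> x) & (y -> x) = N & N = N
In Łukasiewicz three-valued logic Ł3: x -> x = N -> N = True  [min(1, 1−½+½)]
y -> x = N -> N = True
(x -> x) & (y -> x) = True & True = True
They differ because Strong Kleene logic and Łukasiewicz three-valued logic Ł3 treat N differently under implication.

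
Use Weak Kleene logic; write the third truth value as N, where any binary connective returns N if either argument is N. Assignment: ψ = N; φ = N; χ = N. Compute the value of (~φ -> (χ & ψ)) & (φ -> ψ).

~φ = ~N = N
χ & ψ = N & N = N
~φ -> (χ & ψ) = N -> N = N  [any arg is the third value ⇒ result is the third value]
φ -> ψ = N -> N = N
(~φ -> (χ & ψ)) & (φ -> ψ) = N & N = N

N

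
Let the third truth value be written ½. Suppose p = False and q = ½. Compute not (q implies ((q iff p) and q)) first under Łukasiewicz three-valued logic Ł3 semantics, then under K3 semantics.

False; ½

In Łukasiewicz three-valued logic Ł3: q iff p = ½ iff False = ½  [1 − |½−0|]
(q iff p) and q = ½ and ½ = ½
q implies ((q iff p) and q) = ½ implies ½ = True
not (q implies ((q iff p) and q)) = not True = False
In K3: q iff p = ½ iff False = ½
(q iff p) and q = ½ and ½ = ½
q implies ((q iff p) and q) = ½ implies ½ = ½  [not ½ or ½]
not (q implies ((q iff p) and q)) = not ½ = ½
They differ because Łukasiewicz three-valued logic Ł3 and K3 treat ½ differently under implication.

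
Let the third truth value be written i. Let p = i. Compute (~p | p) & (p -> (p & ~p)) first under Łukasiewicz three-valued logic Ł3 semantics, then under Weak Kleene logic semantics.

In Łukasiewicz three-valued logic Ł3: ~p = ~i = i
~p | p = i | i = i
~p = ~i = i
p & ~p = i & i = i
p -> (p & ~p) = i -> i = True  [min(1, 1−½+½)]
(~p | p) & (p -> (p & ~p)) = i & True = i
In Weak Kleene logic: ~p = ~i = i
~p | p = i | i = i
~p = ~i = i
p & ~p = i & i = i
p -> (p & ~p) = i -> i = i  [any arg is the third value ⇒ result is the third value]
(~p | p) & (p -> (p & ~p)) = i & i = i

i; i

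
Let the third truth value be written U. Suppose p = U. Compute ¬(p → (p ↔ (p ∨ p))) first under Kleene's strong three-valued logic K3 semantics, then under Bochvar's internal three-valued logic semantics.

In Kleene's strong three-valued logic K3: p ∨ p = U ∨ U = U
p ↔ (p ∨ p) = U ↔ U = U
p → (p ↔ (p ∨ p)) = U → U = U  [¬U ∨ U]
¬(p → (p ↔ (p ∨ p))) = ¬U = U
In Bochvar's internal three-valued logic: p ∨ p = U ∨ U = U
p ↔ (p ∨ p) = U ↔ U = U
p → (p ↔ (p ∨ p)) = U → U = U  [any arg is the third value ⇒ result is the third value]
¬(p → (p ↔ (p ∨ p))) = ¬U = U

U; U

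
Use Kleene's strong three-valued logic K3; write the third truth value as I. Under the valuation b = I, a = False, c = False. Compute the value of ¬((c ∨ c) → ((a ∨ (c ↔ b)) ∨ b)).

c ∨ c = False ∨ False = False
c ↔ b = False ↔ I = I
a ∨ (c ↔ b) = False ∨ I = I
(a ∨ (c ↔ b)) ∨ b = I ∨ I = I
(c ∨ c) → ((a ∨ (c ↔ b)) ∨ b) = False → I = True  [¬False ∨ I]
¬((c ∨ c) → ((a ∨ (c ↔ b)) ∨ b)) = ¬True = False

False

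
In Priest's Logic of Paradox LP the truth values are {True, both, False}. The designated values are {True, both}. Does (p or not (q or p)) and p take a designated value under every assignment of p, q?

No

Countermodel: p=False, q=True gives False, which is not designated.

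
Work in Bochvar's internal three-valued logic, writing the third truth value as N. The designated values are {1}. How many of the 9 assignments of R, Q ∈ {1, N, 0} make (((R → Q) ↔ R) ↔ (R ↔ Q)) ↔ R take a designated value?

3

Designated under: (R=1, Q=1); (R=1, Q=0); (R=0, Q=0).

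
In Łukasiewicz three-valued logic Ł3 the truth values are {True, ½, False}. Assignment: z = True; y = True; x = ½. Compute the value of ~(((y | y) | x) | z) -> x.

y | y = True | True = True
(y | y) | x = True | ½ = True
((y | y) | x) | z = True | True = True
~(((y | y) | x) | z) = ~True = False
~(((y | y) | x) | z) -> x = False -> ½ = True  [min(1, 1−0+½)]

True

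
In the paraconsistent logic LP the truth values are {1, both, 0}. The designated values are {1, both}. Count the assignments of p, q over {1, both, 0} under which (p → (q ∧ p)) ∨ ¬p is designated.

8

Of the 9 assignments, 8 give a value in {1, both}.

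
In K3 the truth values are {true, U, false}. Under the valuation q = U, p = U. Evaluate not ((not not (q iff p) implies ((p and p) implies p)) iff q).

U

q iff p = U iff U = U
not (q iff p) = not U = U
not not (q iff p) = not U = U
p and p = U and U = U
(p and p) implies p = U implies U = U  [not U or U]
not not (q iff p) implies ((p and p) implies p) = U implies U = U
(not not (q iff p) implies ((p and p) implies p)) iff q = U iff U = U
not ((not not (q iff p) implies ((p and p) implies p)) iff q) = not U = U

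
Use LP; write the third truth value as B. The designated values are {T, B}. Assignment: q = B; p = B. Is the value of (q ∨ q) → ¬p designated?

q ∨ q = B ∨ B = B
¬p = ¬B = B
(q ∨ q) → ¬p = B → B = B  [¬B ∨ B]
B ∈ {T, B}.

Yes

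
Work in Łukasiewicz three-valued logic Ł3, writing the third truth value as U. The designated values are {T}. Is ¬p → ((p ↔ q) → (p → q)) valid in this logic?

Yes

Every assignment of p, q over {T, U, F} gives a value in {T}.
In particular, with p=U, q=U: ¬p → ((p ↔ q) → (p → q)) = T.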